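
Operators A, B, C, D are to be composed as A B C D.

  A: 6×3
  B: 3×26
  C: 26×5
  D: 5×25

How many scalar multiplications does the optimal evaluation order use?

1215

Adjacent pairs: AB = 6·3·26 = 468; BC = 3·26·5 = 390; CD = 26·5·25 = 3250.
Length 3: A..C: k=1: 0+390+6·3·5=480; k=2: 468+0+6·26·5=1248 → min 480 | B..D: k=2: 0+3250+3·26·25=5200; k=3: 390+0+3·5·25=765 → min 765.
Length 4: A..D: k=1: 0+765+6·3·25=1215; k=2: 468+3250+6·26·25=7618; k=3: 480+0+6·5·25=1230 → min 1215.
Optimal order: (A ((B C) D)) with cost 1215.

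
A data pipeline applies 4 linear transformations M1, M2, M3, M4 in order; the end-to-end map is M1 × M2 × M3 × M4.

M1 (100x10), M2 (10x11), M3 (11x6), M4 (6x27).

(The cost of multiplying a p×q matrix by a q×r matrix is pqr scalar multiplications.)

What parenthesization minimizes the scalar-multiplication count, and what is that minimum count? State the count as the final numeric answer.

22860

Adjacent pairs: M1M2 = 100·10·11 = 11000; M2M3 = 10·11·6 = 660; M3M4 = 11·6·27 = 1782.
Length 3: M1..M3: k=1: 0+660+100·10·6=6660; k=2: 11000+0+100·11·6=17600 → min 6660 | M2..M4: k=2: 0+1782+10·11·27=4752; k=3: 660+0+10·6·27=2280 → min 2280.
Length 4: M1..M4: k=1: 0+2280+100·10·27=29280; k=2: 11000+1782+100·11·27=42482; k=3: 6660+0+100·6·27=22860 → min 22860.
Optimal parenthesization: ((M1 × (M2 × M3)) × M4) with cost 22860.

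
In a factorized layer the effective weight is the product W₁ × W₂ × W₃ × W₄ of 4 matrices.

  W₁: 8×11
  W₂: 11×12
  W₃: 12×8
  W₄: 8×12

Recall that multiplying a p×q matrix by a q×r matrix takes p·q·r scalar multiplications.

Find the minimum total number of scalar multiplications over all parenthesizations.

2528

Adjacent pairs: W₁W₂ = 8·11·12 = 1056; W₂W₃ = 11·12·8 = 1056; W₃W₄ = 12·8·12 = 1152.
Length 3: W₁..W₃: k=1: 0+1056+8·11·8=1760; k=2: 1056+0+8·12·8=1824 → min 1760 | W₂..W₄: k=2: 0+1152+11·12·12=2736; k=3: 1056+0+11·8·12=2112 → min 2112.
Length 4: W₁..W₄: k=1: 0+2112+8·11·12=3168; k=2: 1056+1152+8·12·12=3360; k=3: 1760+0+8·8·12=2528 → min 2528.
Optimal order: ((W₁ × (W₂ × W₃)) × W₄) with cost 2528.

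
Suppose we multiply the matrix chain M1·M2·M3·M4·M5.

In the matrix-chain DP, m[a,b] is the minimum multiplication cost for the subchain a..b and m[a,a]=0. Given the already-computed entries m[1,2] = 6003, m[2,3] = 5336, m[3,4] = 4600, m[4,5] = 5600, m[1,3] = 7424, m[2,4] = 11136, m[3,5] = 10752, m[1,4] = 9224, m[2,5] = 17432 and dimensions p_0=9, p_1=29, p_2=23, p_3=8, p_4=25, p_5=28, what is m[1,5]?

m[1,5] = min over k∈[1,4] of m[1,k]+m[k+1,5]+p_{0}·p_k·p_{5}.
k=1: 0 + 17432 + 9·29·28 = 24740; k=2: 6003 + 10752 + 9·23·28 = 22551; k=3: 7424 + 5600 + 9·8·28 = 15040; k=4: 9224 + 0 + 9·25·28 = 15524.
Minimum: 15040 at k=3.

15040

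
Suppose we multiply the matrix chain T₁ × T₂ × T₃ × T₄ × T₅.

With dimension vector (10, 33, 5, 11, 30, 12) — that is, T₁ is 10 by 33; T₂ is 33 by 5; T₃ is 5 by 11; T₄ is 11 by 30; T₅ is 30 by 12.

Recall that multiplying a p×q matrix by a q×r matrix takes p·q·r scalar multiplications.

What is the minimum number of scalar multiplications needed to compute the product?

Adjacent pairs: T₁T₂ = 10·33·5 = 1650; T₂T₃ = 33·5·11 = 1815; T₃T₄ = 5·11·30 = 1650; T₄T₅ = 11·30·12 = 3960.
Length 3: T₁..T₃: k=1: 0+1815+10·33·11=5445; k=2: 1650+0+10·5·11=2200 → min 2200 | T₂..T₄: k=2: 0+1650+33·5·30=6600; k=3: 1815+0+33·11·30=12705 → min 6600 | T₃..T₅: k=3: 0+3960+5·11·12=4620; k=4: 1650+0+5·30·12=3450 → min 3450.
Length 4: T₁..T₄: k=1: 0+6600+10·33·30=16500; k=2: 1650+1650+10·5·30=4800; k=3: 2200+0+10·11·30=5500 → min 4800 | T₂..T₅: k=2: 0+3450+33·5·12=5430; k=3: 1815+3960+33·11·12=10131; k=4: 6600+0+33·30·12=18480 → min 5430.
Length 5: T₁..T₅: k=1: 0+5430+10·33·12=9390; k=2: 1650+3450+10·5·12=5700; k=3: 2200+3960+10·11·12=7480; k=4: 4800+0+10·30·12=8400 → min 5700.
Optimal order: ((T₁ × T₂) × ((T₃ × T₄) × T₅)) with cost 5700.

5700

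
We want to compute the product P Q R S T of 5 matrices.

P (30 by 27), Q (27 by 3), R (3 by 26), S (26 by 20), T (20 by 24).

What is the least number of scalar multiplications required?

7590

Adjacent pairs: PQ = 30·27·3 = 2430; QR = 27·3·26 = 2106; RS = 3·26·20 = 1560; ST = 26·20·24 = 12480.
Length 3: P..R: k=1: 0+2106+30·27·26=23166; k=2: 2430+0+30·3·26=4770 → min 4770 | Q..S: k=2: 0+1560+27·3·20=3180; k=3: 2106+0+27·26·20=16146 → min 3180 | R..T: k=3: 0+12480+3·26·24=14352; k=4: 1560+0+3·20·24=3000 → min 3000.
Length 4: P..S: k=1: 0+3180+30·27·20=19380; k=2: 2430+1560+30·3·20=5790; k=3: 4770+0+30·26·20=20370 → min 5790 | Q..T: k=2: 0+3000+27·3·24=4944; k=3: 2106+12480+27·26·24=31434; k=4: 3180+0+27·20·24=16140 → min 4944.
Length 5: P..T: k=1: 0+4944+30·27·24=24384; k=2: 2430+3000+30·3·24=7590; k=3: 4770+12480+30·26·24=35970; k=4: 5790+0+30·20·24=20190 → min 7590.
Optimal order: ((P Q) ((R S) T)) with cost 7590.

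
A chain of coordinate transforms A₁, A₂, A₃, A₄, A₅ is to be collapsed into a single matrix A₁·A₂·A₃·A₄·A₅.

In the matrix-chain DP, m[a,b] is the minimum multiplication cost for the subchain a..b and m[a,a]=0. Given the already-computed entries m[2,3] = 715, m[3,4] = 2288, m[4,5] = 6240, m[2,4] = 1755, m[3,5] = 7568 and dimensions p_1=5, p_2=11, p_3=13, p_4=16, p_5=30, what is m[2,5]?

m[2,5] = min over k∈[2,4] of m[2,k]+m[k+1,5]+p_{1}·p_k·p_{5}.
k=2: 0 + 7568 + 5·11·30 = 9218; k=3: 715 + 6240 + 5·13·30 = 8905; k=4: 1755 + 0 + 5·16·30 = 4155.
Minimum: 4155 at k=4.

4155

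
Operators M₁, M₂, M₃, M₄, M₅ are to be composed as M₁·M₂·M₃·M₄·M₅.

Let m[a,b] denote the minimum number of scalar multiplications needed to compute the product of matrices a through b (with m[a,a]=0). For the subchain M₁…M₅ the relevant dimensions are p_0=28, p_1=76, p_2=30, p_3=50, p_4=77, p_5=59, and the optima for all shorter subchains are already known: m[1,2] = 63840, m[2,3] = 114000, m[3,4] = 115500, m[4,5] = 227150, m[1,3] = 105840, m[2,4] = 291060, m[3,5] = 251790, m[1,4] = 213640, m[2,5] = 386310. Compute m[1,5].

m[1,5] = min over k∈[1,4] of m[1,k]+m[k+1,5]+p_{0}·p_k·p_{5}.
k=1: 0 + 386310 + 28·76·59 = 511862; k=2: 63840 + 251790 + 28·30·59 = 365190; k=3: 105840 + 227150 + 28·50·59 = 415590; k=4: 213640 + 0 + 28·77·59 = 340844.
Minimum: 340844 at k=4.

340844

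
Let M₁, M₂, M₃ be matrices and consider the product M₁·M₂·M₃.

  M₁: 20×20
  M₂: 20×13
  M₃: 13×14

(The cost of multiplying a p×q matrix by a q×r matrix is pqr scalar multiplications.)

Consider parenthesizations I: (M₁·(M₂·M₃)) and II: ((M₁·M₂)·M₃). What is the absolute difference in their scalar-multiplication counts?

Order I = (M₁·(M₂·M₃)): (M₂·M₃): 20×13 by 13×14 → 20×14, cost 20·13·14 = 3640; (M₁·(M₂·M₃)): 20×20 by 20×14 → 20×14, cost 20·20·14 = 5600; cumulative 9240. Total 9240.
Order II = ((M₁·M₂)·M₃): (M₁·M₂): 20×20 by 20×13 → 20×13, cost 20·20·13 = 5200; ((M₁·M₂)·M₃): 20×13 by 13×14 → 20×14, cost 20·13·14 = 3640; cumulative 8840. Total 8840.
Difference: |9240 − 8840| = 400.

400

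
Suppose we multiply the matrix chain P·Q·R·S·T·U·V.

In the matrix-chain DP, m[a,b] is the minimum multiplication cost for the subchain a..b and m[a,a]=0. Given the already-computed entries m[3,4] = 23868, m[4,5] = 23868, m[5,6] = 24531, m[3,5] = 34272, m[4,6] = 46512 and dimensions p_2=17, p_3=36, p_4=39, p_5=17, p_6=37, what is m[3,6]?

m[3,6] = min over k∈[3,5] of m[3,k]+m[k+1,6]+p_{2}·p_k·p_{6}.
k=3: 0 + 46512 + 17·36·37 = 69156; k=4: 23868 + 24531 + 17·39·37 = 72930; k=5: 34272 + 0 + 17·17·37 = 44965.
Minimum: 44965 at k=5.

44965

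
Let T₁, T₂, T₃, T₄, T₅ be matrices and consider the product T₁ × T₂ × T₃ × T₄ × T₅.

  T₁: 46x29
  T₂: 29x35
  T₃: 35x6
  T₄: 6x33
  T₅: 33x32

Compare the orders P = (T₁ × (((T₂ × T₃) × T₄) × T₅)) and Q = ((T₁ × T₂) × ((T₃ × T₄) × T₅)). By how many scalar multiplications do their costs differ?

56956

Order P = (T₁ × (((T₂ × T₃) × T₄) × T₅)): (T₂ × T₃): 29×35 by 35×6 → 29×6, cost 29·35·6 = 6090; ((T₂ × T₃) × T₄): 29×6 by 6×33 → 29×33, cost 29·6·33 = 5742; cumulative 11832; (((T₂ × T₃) × T₄) × T₅): 29×33 by 33×32 → 29×32, cost 29·33·32 = 30624; cumulative 42456; (T₁ × (((T₂ × T₃) × T₄) × T₅)): 46×29 by 29×32 → 46×32, cost 46·29·32 = 42688; cumulative 85144. Total 85144.
Order Q = ((T₁ × T₂) × ((T₃ × T₄) × T₅)): (T₁ × T₂): 46×29 by 29×35 → 46×35, cost 46·29·35 = 46690; (T₃ × T₄): 35×6 by 6×33 → 35×33, cost 35·6·33 = 6930; ((T₃ × T₄) × T₅): 35×33 by 33×32 → 35×32, cost 35·33·32 = 36960; cumulative 43890; ((T₁ × T₂) × ((T₃ × T₄) × T₅)): 46×35 by 35×32 → 46×32, cost 46·35·32 = 51520; cumulative 142100. Total 142100.
Difference: |85144 − 142100| = 56956.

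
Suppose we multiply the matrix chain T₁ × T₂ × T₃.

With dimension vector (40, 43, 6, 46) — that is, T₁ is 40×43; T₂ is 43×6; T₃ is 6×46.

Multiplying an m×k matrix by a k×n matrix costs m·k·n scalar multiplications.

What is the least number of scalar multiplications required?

Order (T₁ × (T₂ × T₃)): (T₂ × T₃): 43×6 by 6×46 → 43×46, cost 43·6·46 = 11868; (T₁ × (T₂ × T₃)): 40×43 by 43×46 → 40×46, cost 40·43·46 = 79120; cumulative 90988. Total 90988.
Order ((T₁ × T₂) × T₃): (T₁ × T₂): 40×43 by 43×6 → 40×6, cost 40·43·6 = 10320; ((T₁ × T₂) × T₃): 40×6 by 6×46 → 40×46, cost 40·6·46 = 11040; cumulative 21360. Total 21360.
Minimum: 21360.

21360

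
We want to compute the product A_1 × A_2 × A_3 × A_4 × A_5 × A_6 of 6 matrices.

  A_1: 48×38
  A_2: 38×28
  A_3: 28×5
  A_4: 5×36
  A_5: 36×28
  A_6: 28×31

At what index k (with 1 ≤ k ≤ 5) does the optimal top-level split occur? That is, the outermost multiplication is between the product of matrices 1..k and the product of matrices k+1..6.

3

Adjacent pairs: A_1A_2 = 48·38·28 = 51072; A_2A_3 = 38·28·5 = 5320; A_3A_4 = 28·5·36 = 5040; A_4A_5 = 5·36·28 = 5040; A_5A_6 = 36·28·31 = 31248.
Length 3: A_1..A_3: k=1: 0+5320+48·38·5=14440; k=2: 51072+0+48·28·5=57792 → min 14440 | A_2..A_4: k=2: 0+5040+38·28·36=43344; k=3: 5320+0+38·5·36=12160 → min 12160 | A_3..A_5: k=3: 0+5040+28·5·28=8960; k=4: 5040+0+28·36·28=33264 → min 8960 | A_4..A_6: k=4: 0+31248+5·36·31=36828; k=5: 5040+0+5·28·31=9380 → min 9380.
Length 4: A_1..A_4: k=1: 0+12160+48·38·36=77824; k=2: 51072+5040+48·28·36=104496; k=3: 14440+0+48·5·36=23080 → min 23080 | A_2..A_5: k=2: 0+8960+38·28·28=38752; k=3: 5320+5040+38·5·28=15680; k=4: 12160+0+38·36·28=50464 → min 15680 | A_3..A_6: k=3: 0+9380+28·5·31=13720; k=4: 5040+31248+28·36·31=67536; k=5: 8960+0+28·28·31=33264 → min 13720.
Length 5: A_1..A_5: k=1: 0+15680+48·38·28=66752; k=2: 51072+8960+48·28·28=97664; k=3: 14440+5040+48·5·28=26200; k=4: 23080+0+48·36·28=71464 → min 26200 | A_2..A_6: k=2: 0+13720+38·28·31=46704; k=3: 5320+9380+38·5·31=20590; k=4: 12160+31248+38·36·31=85816; k=5: 15680+0+38·28·31=48664 → min 20590.
Top-level splits: k=1: (A_1..A_1)·(A_2..A_6) → 0+20590+48·38·31 = 77134; k=2: (A_1..A_2)·(A_3..A_6) → 51072+13720+48·28·31 = 106456; k=3: (A_1..A_3)·(A_4..A_6) → 14440+9380+48·5·31 = 31260; k=4: (A_1..A_4)·(A_5..A_6) → 23080+31248+48·36·31 = 107896; k=5: (A_1..A_5)·(A_6..A_6) → 26200+0+48·28·31 = 67864.
Best split is after A_3, i.e. k = 3.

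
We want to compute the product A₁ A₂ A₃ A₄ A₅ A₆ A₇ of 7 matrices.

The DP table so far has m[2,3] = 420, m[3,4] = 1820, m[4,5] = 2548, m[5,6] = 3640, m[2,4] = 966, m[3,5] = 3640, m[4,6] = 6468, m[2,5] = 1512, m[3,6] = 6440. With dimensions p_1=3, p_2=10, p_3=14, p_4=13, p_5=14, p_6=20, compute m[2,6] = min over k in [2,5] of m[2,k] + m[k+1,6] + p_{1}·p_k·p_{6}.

2352

m[2,6] = min over k∈[2,5] of m[2,k]+m[k+1,6]+p_{1}·p_k·p_{6}.
k=2: 0 + 6440 + 3·10·20 = 7040; k=3: 420 + 6468 + 3·14·20 = 7728; k=4: 966 + 3640 + 3·13·20 = 5386; k=5: 1512 + 0 + 3·14·20 = 2352.
Minimum: 2352 at k=5.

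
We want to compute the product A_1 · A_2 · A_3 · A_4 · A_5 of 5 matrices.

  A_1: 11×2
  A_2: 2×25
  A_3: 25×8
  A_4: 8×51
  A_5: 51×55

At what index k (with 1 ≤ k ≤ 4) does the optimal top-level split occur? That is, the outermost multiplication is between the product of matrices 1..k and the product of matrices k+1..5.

Adjacent pairs: A_1A_2 = 11·2·25 = 550; A_2A_3 = 2·25·8 = 400; A_3A_4 = 25·8·51 = 10200; A_4A_5 = 8·51·55 = 22440.
Length 3: A_1..A_3: k=1: 0+400+11·2·8=576; k=2: 550+0+11·25·8=2750 → min 576 | A_2..A_4: k=2: 0+10200+2·25·51=12750; k=3: 400+0+2·8·51=1216 → min 1216 | A_3..A_5: k=3: 0+22440+25·8·55=33440; k=4: 10200+0+25·51·55=80325 → min 33440.
Length 4: A_1..A_4: k=1: 0+1216+11·2·51=2338; k=2: 550+10200+11·25·51=24775; k=3: 576+0+11·8·51=5064 → min 2338 | A_2..A_5: k=2: 0+33440+2·25·55=36190; k=3: 400+22440+2·8·55=23720; k=4: 1216+0+2·51·55=6826 → min 6826.
Top-level splits: k=1: (A_1..A_1)·(A_2..A_5) → 0+6826+11·2·55 = 8036; k=2: (A_1..A_2)·(A_3..A_5) → 550+33440+11·25·55 = 49115; k=3: (A_1..A_3)·(A_4..A_5) → 576+22440+11·8·55 = 27856; k=4: (A_1..A_4)·(A_5..A_5) → 2338+0+11·51·55 = 33193.
Best split is after A_1, i.e. k = 1.

1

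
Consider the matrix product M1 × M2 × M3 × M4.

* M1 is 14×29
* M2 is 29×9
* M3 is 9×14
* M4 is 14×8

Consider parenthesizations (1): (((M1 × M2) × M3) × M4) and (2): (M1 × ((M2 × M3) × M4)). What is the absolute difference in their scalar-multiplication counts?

Order (1) = (((M1 × M2) × M3) × M4): (M1 × M2): 14×29 by 29×9 → 14×9, cost 14·29·9 = 3654; ((M1 × M2) × M3): 14×9 by 9×14 → 14×14, cost 14·9·14 = 1764; cumulative 5418; (((M1 × M2) × M3) × M4): 14×14 by 14×8 → 14×8, cost 14·14·8 = 1568; cumulative 6986. Total 6986.
Order (2) = (M1 × ((M2 × M3) × M4)): (M2 × M3): 29×9 by 9×14 → 29×14, cost 29·9·14 = 3654; ((M2 × M3) × M4): 29×14 by 14×8 → 29×8, cost 29·14·8 = 3248; cumulative 6902; (M1 × ((M2 × M3) × M4)): 14×29 by 29×8 → 14×8, cost 14·29·8 = 3248; cumulative 10150. Total 10150.
Difference: |6986 − 10150| = 3164.

3164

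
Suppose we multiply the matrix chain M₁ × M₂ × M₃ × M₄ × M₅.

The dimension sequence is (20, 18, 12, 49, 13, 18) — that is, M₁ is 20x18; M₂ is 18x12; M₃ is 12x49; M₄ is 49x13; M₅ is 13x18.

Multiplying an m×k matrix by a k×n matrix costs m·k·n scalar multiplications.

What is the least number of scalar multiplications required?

Adjacent pairs: M₁M₂ = 20·18·12 = 4320; M₂M₃ = 18·12·49 = 10584; M₃M₄ = 12·49·13 = 7644; M₄M₅ = 49·13·18 = 11466.
Length 3: M₁..M₃: k=1: 0+10584+20·18·49=28224; k=2: 4320+0+20·12·49=16080 → min 16080 | M₂..M₄: k=2: 0+7644+18·12·13=10452; k=3: 10584+0+18·49·13=22050 → min 10452 | M₃..M₅: k=3: 0+11466+12·49·18=22050; k=4: 7644+0+12·13·18=10452 → min 10452.
Length 4: M₁..M₄: k=1: 0+10452+20·18·13=15132; k=2: 4320+7644+20·12·13=15084; k=3: 16080+0+20·49·13=28820 → min 15084 | M₂..M₅: k=2: 0+10452+18·12·18=14340; k=3: 10584+11466+18·49·18=37926; k=4: 10452+0+18·13·18=14664 → min 14340.
Length 5: M₁..M₅: k=1: 0+14340+20·18·18=20820; k=2: 4320+10452+20·12·18=19092; k=3: 16080+11466+20·49·18=45186; k=4: 15084+0+20·13·18=19764 → min 19092.
Optimal order: ((M₁ × M₂) × ((M₃ × M₄) × M₅)) with cost 19092.

19092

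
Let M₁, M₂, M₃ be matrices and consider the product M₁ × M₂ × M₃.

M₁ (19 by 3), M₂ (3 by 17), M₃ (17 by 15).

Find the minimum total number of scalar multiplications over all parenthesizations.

1620

Order (M₁ × (M₂ × M₃)): (M₂ × M₃): 3×17 by 17×15 → 3×15, cost 3·17·15 = 765; (M₁ × (M₂ × M₃)): 19×3 by 3×15 → 19×15, cost 19·3·15 = 855; cumulative 1620. Total 1620.
Order ((M₁ × M₂) × M₃): (M₁ × M₂): 19×3 by 3×17 → 19×17, cost 19·3·17 = 969; ((M₁ × M₂) × M₃): 19×17 by 17×15 → 19×15, cost 19·17·15 = 4845; cumulative 5814. Total 5814.
Minimum: 1620.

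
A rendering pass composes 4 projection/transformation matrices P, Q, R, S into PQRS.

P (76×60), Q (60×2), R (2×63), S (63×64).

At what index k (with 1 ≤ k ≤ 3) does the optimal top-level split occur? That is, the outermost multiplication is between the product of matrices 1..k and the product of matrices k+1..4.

Adjacent pairs: PQ = 76·60·2 = 9120; QR = 60·2·63 = 7560; RS = 2·63·64 = 8064.
Length 3: P..R: k=1: 0+7560+76·60·63=294840; k=2: 9120+0+76·2·63=18696 → min 18696 | Q..S: k=2: 0+8064+60·2·64=15744; k=3: 7560+0+60·63·64=249480 → min 15744.
Top-level splits: k=1: (P..P)·(Q..S) → 0+15744+76·60·64 = 307584; k=2: (P..Q)·(R..S) → 9120+8064+76·2·64 = 26912; k=3: (P..R)·(S..S) → 18696+0+76·63·64 = 325128.
Best split is after Q, i.e. k = 2.

2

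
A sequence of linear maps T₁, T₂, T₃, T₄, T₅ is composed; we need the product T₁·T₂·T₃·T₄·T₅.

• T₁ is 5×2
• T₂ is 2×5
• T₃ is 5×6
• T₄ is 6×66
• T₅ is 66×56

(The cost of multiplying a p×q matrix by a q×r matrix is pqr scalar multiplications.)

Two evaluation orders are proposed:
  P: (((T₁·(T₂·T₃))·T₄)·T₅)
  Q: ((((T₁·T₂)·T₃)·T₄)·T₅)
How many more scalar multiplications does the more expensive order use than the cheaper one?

80

Order P = (((T₁·(T₂·T₃))·T₄)·T₅): (T₂·T₃): 2×5 by 5×6 → 2×6, cost 2·5·6 = 60; (T₁·(T₂·T₃)): 5×2 by 2×6 → 5×6, cost 5·2·6 = 60; cumulative 120; ((T₁·(T₂·T₃))·T₄): 5×6 by 6×66 → 5×66, cost 5·6·66 = 1980; cumulative 2100; (((T₁·(T₂·T₃))·T₄)·T₅): 5×66 by 66×56 → 5×56, cost 5·66·56 = 18480; cumulative 20580. Total 20580.
Order Q = ((((T₁·T₂)·T₃)·T₄)·T₅): (T₁·T₂): 5×2 by 2×5 → 5×5, cost 5·2·5 = 50; ((T₁·T₂)·T₃): 5×5 by 5×6 → 5×6, cost 5·5·6 = 150; cumulative 200; (((T₁·T₂)·T₃)·T₄): 5×6 by 6×66 → 5×66, cost 5·6·66 = 1980; cumulative 2180; ((((T₁·T₂)·T₃)·T₄)·T₅): 5×66 by 66×56 → 5×56, cost 5·66·56 = 18480; cumulative 20660. Total 20660.
Difference: |20580 − 20660| = 80.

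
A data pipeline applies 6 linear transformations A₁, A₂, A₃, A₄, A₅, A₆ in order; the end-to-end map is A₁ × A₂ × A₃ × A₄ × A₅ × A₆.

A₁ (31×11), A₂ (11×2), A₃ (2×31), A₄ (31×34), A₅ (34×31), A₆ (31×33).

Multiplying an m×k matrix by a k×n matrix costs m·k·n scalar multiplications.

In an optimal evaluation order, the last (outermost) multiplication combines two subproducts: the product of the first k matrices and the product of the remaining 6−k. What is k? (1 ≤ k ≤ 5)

Adjacent pairs: A₁A₂ = 31·11·2 = 682; A₂A₃ = 11·2·31 = 682; A₃A₄ = 2·31·34 = 2108; A₄A₅ = 31·34·31 = 32674; A₅A₆ = 34·31·33 = 34782.
Length 3: A₁..A₃: k=1: 0+682+31·11·31=11253; k=2: 682+0+31·2·31=2604 → min 2604 | A₂..A₄: k=2: 0+2108+11·2·34=2856; k=3: 682+0+11·31·34=12276 → min 2856 | A₃..A₅: k=3: 0+32674+2·31·31=34596; k=4: 2108+0+2·34·31=4216 → min 4216 | A₄..A₆: k=4: 0+34782+31·34·33=69564; k=5: 32674+0+31·31·33=64387 → min 64387.
Length 4: A₁..A₄: k=1: 0+2856+31·11·34=14450; k=2: 682+2108+31·2·34=4898; k=3: 2604+0+31·31·34=35278 → min 4898 | A₂..A₅: k=2: 0+4216+11·2·31=4898; k=3: 682+32674+11·31·31=43927; k=4: 2856+0+11·34·31=14450 → min 4898 | A₃..A₆: k=3: 0+64387+2·31·33=66433; k=4: 2108+34782+2·34·33=39134; k=5: 4216+0+2·31·33=6262 → min 6262.
Length 5: A₁..A₅: k=1: 0+4898+31·11·31=15469; k=2: 682+4216+31·2·31=6820; k=3: 2604+32674+31·31·31=65069; k=4: 4898+0+31·34·31=37572 → min 6820 | A₂..A₆: k=2: 0+6262+11·2·33=6988; k=3: 682+64387+11·31·33=76322; k=4: 2856+34782+11·34·33=49980; k=5: 4898+0+11·31·33=16151 → min 6988.
Top-level splits: k=1: (A₁..A₁)·(A₂..A₆) → 0+6988+31·11·33 = 18241; k=2: (A₁..A₂)·(A₃..A₆) → 682+6262+31·2·33 = 8990; k=3: (A₁..A₃)·(A₄..A₆) → 2604+64387+31·31·33 = 98704; k=4: (A₁..A₄)·(A₅..A₆) → 4898+34782+31·34·33 = 74462; k=5: (A₁..A₅)·(A₆..A₆) → 6820+0+31·31·33 = 38533.
Best split is after A₂, i.e. k = 2.

2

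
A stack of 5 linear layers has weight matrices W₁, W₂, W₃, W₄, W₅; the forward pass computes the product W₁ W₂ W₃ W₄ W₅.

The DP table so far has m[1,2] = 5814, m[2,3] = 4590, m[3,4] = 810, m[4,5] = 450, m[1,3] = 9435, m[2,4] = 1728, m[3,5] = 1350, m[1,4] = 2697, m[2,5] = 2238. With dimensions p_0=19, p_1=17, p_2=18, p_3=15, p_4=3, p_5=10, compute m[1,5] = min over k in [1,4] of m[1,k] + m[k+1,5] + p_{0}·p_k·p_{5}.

m[1,5] = min over k∈[1,4] of m[1,k]+m[k+1,5]+p_{0}·p_k·p_{5}.
k=1: 0 + 2238 + 19·17·10 = 5468; k=2: 5814 + 1350 + 19·18·10 = 10584; k=3: 9435 + 450 + 19·15·10 = 12735; k=4: 2697 + 0 + 19·3·10 = 3267.
Minimum: 3267 at k=4.

3267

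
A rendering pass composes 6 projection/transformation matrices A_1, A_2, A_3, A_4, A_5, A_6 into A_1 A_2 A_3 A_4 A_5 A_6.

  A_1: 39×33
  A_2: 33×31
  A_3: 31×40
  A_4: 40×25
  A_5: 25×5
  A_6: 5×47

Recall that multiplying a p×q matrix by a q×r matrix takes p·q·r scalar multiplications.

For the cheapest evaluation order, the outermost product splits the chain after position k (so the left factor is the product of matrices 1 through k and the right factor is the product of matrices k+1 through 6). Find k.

5

Adjacent pairs: A_1A_2 = 39·33·31 = 39897; A_2A_3 = 33·31·40 = 40920; A_3A_4 = 31·40·25 = 31000; A_4A_5 = 40·25·5 = 5000; A_5A_6 = 25·5·47 = 5875.
Length 3: A_1..A_3: k=1: 0+40920+39·33·40=92400; k=2: 39897+0+39·31·40=88257 → min 88257 | A_2..A_4: k=2: 0+31000+33·31·25=56575; k=3: 40920+0+33·40·25=73920 → min 56575 | A_3..A_5: k=3: 0+5000+31·40·5=11200; k=4: 31000+0+31·25·5=34875 → min 11200 | A_4..A_6: k=4: 0+5875+40·25·47=52875; k=5: 5000+0+40·5·47=14400 → min 14400.
Length 4: A_1..A_4: k=1: 0+56575+39·33·25=88750; k=2: 39897+31000+39·31·25=101122; k=3: 88257+0+39·40·25=127257 → min 88750 | A_2..A_5: k=2: 0+11200+33·31·5=16315; k=3: 40920+5000+33·40·5=52520; k=4: 56575+0+33·25·5=60700 → min 16315 | A_3..A_6: k=3: 0+14400+31·40·47=72680; k=4: 31000+5875+31·25·47=73300; k=5: 11200+0+31·5·47=18485 → min 18485.
Length 5: A_1..A_5: k=1: 0+16315+39·33·5=22750; k=2: 39897+11200+39·31·5=57142; k=3: 88257+5000+39·40·5=101057; k=4: 88750+0+39·25·5=93625 → min 22750 | A_2..A_6: k=2: 0+18485+33·31·47=66566; k=3: 40920+14400+33·40·47=117360; k=4: 56575+5875+33·25·47=101225; k=5: 16315+0+33·5·47=24070 → min 24070.
Top-level splits: k=1: (A_1..A_1)·(A_2..A_6) → 0+24070+39·33·47 = 84559; k=2: (A_1..A_2)·(A_3..A_6) → 39897+18485+39·31·47 = 115205; k=3: (A_1..A_3)·(A_4..A_6) → 88257+14400+39·40·47 = 175977; k=4: (A_1..A_4)·(A_5..A_6) → 88750+5875+39·25·47 = 140450; k=5: (A_1..A_5)·(A_6..A_6) → 22750+0+39·5·47 = 31915.
Best split is after A_5, i.e. k = 5.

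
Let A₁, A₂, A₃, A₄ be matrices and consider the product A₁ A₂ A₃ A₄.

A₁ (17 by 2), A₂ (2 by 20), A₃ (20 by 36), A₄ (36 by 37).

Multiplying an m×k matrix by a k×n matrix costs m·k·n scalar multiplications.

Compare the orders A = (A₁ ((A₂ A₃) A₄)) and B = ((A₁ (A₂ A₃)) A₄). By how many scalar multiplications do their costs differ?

19946

Order A = (A₁ ((A₂ A₃) A₄)): (A₂ A₃): 2×20 by 20×36 → 2×36, cost 2·20·36 = 1440; ((A₂ A₃) A₄): 2×36 by 36×37 → 2×37, cost 2·36·37 = 2664; cumulative 4104; (A₁ ((A₂ A₃) A₄)): 17×2 by 2×37 → 17×37, cost 17·2·37 = 1258; cumulative 5362. Total 5362.
Order B = ((A₁ (A₂ A₃)) A₄): (A₂ A₃): 2×20 by 20×36 → 2×36, cost 2·20·36 = 1440; (A₁ (A₂ A₃)): 17×2 by 2×36 → 17×36, cost 17·2·36 = 1224; cumulative 2664; ((A₁ (A₂ A₃)) A₄): 17×36 by 36×37 → 17×37, cost 17·36·37 = 22644; cumulative 25308. Total 25308.
Difference: |5362 − 25308| = 19946.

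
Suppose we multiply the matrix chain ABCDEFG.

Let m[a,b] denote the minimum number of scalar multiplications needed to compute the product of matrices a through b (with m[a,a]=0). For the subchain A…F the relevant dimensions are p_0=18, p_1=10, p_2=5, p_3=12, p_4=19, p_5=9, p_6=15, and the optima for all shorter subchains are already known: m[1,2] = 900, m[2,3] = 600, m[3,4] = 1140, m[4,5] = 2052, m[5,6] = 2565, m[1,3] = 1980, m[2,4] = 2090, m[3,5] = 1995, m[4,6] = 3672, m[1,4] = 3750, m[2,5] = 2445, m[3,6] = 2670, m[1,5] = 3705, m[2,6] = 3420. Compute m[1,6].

4920

m[1,6] = min over k∈[1,5] of m[1,k]+m[k+1,6]+p_{0}·p_k·p_{6}.
k=1: 0 + 3420 + 18·10·15 = 6120; k=2: 900 + 2670 + 18·5·15 = 4920; k=3: 1980 + 3672 + 18·12·15 = 8892; k=4: 3750 + 2565 + 18·19·15 = 11445; k=5: 3705 + 0 + 18·9·15 = 6135.
Minimum: 4920 at k=2.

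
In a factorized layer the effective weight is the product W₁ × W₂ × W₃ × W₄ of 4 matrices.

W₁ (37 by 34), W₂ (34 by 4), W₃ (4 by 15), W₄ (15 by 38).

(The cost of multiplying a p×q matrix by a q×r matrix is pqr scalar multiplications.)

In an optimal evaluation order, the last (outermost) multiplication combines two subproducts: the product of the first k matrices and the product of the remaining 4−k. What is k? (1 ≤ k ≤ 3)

2

Adjacent pairs: W₁W₂ = 37·34·4 = 5032; W₂W₃ = 34·4·15 = 2040; W₃W₄ = 4·15·38 = 2280.
Length 3: W₁..W₃: k=1: 0+2040+37·34·15=20910; k=2: 5032+0+37·4·15=7252 → min 7252 | W₂..W₄: k=2: 0+2280+34·4·38=7448; k=3: 2040+0+34·15·38=21420 → min 7448.
Top-level splits: k=1: (W₁..W₁)·(W₂..W₄) → 0+7448+37·34·38 = 55252; k=2: (W₁..W₂)·(W₃..W₄) → 5032+2280+37·4·38 = 12936; k=3: (W₁..W₃)·(W₄..W₄) → 7252+0+37·15·38 = 28342.
Best split is after W₂, i.e. k = 2.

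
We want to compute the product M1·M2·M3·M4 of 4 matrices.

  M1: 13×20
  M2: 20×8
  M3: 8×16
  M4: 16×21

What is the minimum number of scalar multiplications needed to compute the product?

Adjacent pairs: M1M2 = 13·20·8 = 2080; M2M3 = 20·8·16 = 2560; M3M4 = 8·16·21 = 2688.
Length 3: M1..M3: k=1: 0+2560+13·20·16=6720; k=2: 2080+0+13·8·16=3744 → min 3744 | M2..M4: k=2: 0+2688+20·8·21=6048; k=3: 2560+0+20·16·21=9280 → min 6048.
Length 4: M1..M4: k=1: 0+6048+13·20·21=11508; k=2: 2080+2688+13·8·21=6952; k=3: 3744+0+13·16·21=8112 → min 6952.
Optimal order: ((M1·M2)·(M3·M4)) with cost 6952.

6952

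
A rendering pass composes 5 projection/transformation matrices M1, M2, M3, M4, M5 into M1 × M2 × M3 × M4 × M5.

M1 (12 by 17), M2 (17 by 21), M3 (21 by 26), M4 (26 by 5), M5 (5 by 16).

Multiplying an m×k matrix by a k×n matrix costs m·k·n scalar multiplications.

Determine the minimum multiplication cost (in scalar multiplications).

6495

Adjacent pairs: M1M2 = 12·17·21 = 4284; M2M3 = 17·21·26 = 9282; M3M4 = 21·26·5 = 2730; M4M5 = 26·5·16 = 2080.
Length 3: M1..M3: k=1: 0+9282+12·17·26=14586; k=2: 4284+0+12·21·26=10836 → min 10836 | M2..M4: k=2: 0+2730+17·21·5=4515; k=3: 9282+0+17·26·5=11492 → min 4515 | M3..M5: k=3: 0+2080+21·26·16=10816; k=4: 2730+0+21·5·16=4410 → min 4410.
Length 4: M1..M4: k=1: 0+4515+12·17·5=5535; k=2: 4284+2730+12·21·5=8274; k=3: 10836+0+12·26·5=12396 → min 5535 | M2..M5: k=2: 0+4410+17·21·16=10122; k=3: 9282+2080+17·26·16=18434; k=4: 4515+0+17·5·16=5875 → min 5875.
Length 5: M1..M5: k=1: 0+5875+12·17·16=9139; k=2: 4284+4410+12·21·16=12726; k=3: 10836+2080+12·26·16=17908; k=4: 5535+0+12·5·16=6495 → min 6495.
Optimal order: ((M1 × (M2 × (M3 × M4))) × M5) with cost 6495.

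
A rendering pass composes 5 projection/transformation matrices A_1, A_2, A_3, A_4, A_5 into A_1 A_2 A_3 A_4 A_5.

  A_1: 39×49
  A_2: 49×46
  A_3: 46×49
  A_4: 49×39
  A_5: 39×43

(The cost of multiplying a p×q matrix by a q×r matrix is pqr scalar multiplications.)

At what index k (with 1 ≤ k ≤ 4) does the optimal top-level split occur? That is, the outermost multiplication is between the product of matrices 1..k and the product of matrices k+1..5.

4

Adjacent pairs: A_1A_2 = 39·49·46 = 87906; A_2A_3 = 49·46·49 = 110446; A_3A_4 = 46·49·39 = 87906; A_4A_5 = 49·39·43 = 82173.
Length 3: A_1..A_3: k=1: 0+110446+39·49·49=204085; k=2: 87906+0+39·46·49=175812 → min 175812 | A_2..A_4: k=2: 0+87906+49·46·39=175812; k=3: 110446+0+49·49·39=204085 → min 175812 | A_3..A_5: k=3: 0+82173+46·49·43=179095; k=4: 87906+0+46·39·43=165048 → min 165048.
Length 4: A_1..A_4: k=1: 0+175812+39·49·39=250341; k=2: 87906+87906+39·46·39=245778; k=3: 175812+0+39·49·39=250341 → min 245778 | A_2..A_5: k=2: 0+165048+49·46·43=261970; k=3: 110446+82173+49·49·43=295862; k=4: 175812+0+49·39·43=257985 → min 257985.
Top-level splits: k=1: (A_1..A_1)·(A_2..A_5) → 0+257985+39·49·43 = 340158; k=2: (A_1..A_2)·(A_3..A_5) → 87906+165048+39·46·43 = 330096; k=3: (A_1..A_3)·(A_4..A_5) → 175812+82173+39·49·43 = 340158; k=4: (A_1..A_4)·(A_5..A_5) → 245778+0+39·39·43 = 311181.
Best split is after A_4, i.e. k = 4.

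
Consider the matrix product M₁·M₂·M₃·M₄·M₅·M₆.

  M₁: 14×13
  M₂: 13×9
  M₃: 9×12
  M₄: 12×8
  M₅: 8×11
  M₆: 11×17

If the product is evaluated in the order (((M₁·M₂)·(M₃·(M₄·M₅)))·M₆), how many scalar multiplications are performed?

7886

(M₁·M₂): 14×13 by 13×9 → 14×9, cost 14·13·9 = 1638
(M₄·M₅): 12×8 by 8×11 → 12×11, cost 12·8·11 = 1056
(M₃·(M₄·M₅)): 9×12 by 12×11 → 9×11, cost 9·12·11 = 1188; cumulative 2244
((M₁·M₂)·(M₃·(M₄·M₅))): 14×9 by 9×11 → 14×11, cost 14·9·11 = 1386; cumulative 5268
(((M₁·M₂)·(M₃·(M₄·M₅)))·M₆): 14×11 by 11×17 → 14×17, cost 14·11·17 = 2618; cumulative 7886
Total: 7886 scalar multiplications.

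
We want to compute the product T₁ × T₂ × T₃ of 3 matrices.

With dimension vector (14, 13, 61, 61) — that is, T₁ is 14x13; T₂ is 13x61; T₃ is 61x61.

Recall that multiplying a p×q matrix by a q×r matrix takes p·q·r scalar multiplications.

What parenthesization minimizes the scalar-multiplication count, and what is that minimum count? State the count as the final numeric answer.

59475

(T₁ × (T₂ × T₃)): cost 59475.
((T₁ × T₂) × T₃): cost 63196.
Optimal: (T₁ × (T₂ × T₃)) with cost 59475.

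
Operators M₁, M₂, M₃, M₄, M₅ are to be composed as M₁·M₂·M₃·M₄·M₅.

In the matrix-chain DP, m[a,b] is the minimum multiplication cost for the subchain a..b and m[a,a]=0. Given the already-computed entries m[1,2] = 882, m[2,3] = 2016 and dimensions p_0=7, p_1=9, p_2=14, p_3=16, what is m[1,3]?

2450

m[1,3] = min over k∈[1,2] of m[1,k]+m[k+1,3]+p_{0}·p_k·p_{3}.
k=1: 0 + 2016 + 7·9·16 = 3024; k=2: 882 + 0 + 7·14·16 = 2450.
Minimum: 2450 at k=2.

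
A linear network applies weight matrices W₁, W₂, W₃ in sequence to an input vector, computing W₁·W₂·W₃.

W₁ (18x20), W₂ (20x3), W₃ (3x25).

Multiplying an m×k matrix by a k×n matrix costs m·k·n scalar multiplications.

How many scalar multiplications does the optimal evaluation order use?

2430

Order (W₁·(W₂·W₃)): (W₂·W₃): 20×3 by 3×25 → 20×25, cost 20·3·25 = 1500; (W₁·(W₂·W₃)): 18×20 by 20×25 → 18×25, cost 18·20·25 = 9000; cumulative 10500. Total 10500.
Order ((W₁·W₂)·W₃): (W₁·W₂): 18×20 by 20×3 → 18×3, cost 18·20·3 = 1080; ((W₁·W₂)·W₃): 18×3 by 3×25 → 18×25, cost 18·3·25 = 1350; cumulative 2430. Total 2430.
Minimum: 2430.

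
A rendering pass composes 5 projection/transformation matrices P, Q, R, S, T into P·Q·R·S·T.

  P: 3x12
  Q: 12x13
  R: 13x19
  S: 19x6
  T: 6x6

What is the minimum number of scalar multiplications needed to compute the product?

Adjacent pairs: PQ = 3·12·13 = 468; QR = 12·13·19 = 2964; RS = 13·19·6 = 1482; ST = 19·6·6 = 684.
Length 3: P..R: k=1: 0+2964+3·12·19=3648; k=2: 468+0+3·13·19=1209 → min 1209 | Q..S: k=2: 0+1482+12·13·6=2418; k=3: 2964+0+12·19·6=4332 → min 2418 | R..T: k=3: 0+684+13·19·6=2166; k=4: 1482+0+13·6·6=1950 → min 1950.
Length 4: P..S: k=1: 0+2418+3·12·6=2634; k=2: 468+1482+3·13·6=2184; k=3: 1209+0+3·19·6=1551 → min 1551 | Q..T: k=2: 0+1950+12·13·6=2886; k=3: 2964+684+12·19·6=5016; k=4: 2418+0+12·6·6=2850 → min 2850.
Length 5: P..T: k=1: 0+2850+3·12·6=3066; k=2: 468+1950+3·13·6=2652; k=3: 1209+684+3·19·6=2235; k=4: 1551+0+3·6·6=1659 → min 1659.
Optimal order: ((((P·Q)·R)·S)·T) with cost 1659.

1659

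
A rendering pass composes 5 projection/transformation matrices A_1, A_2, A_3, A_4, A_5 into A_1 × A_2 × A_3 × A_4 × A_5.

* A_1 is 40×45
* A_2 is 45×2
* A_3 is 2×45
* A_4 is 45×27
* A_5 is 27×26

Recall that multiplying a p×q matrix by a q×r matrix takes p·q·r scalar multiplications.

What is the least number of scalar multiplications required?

9514

Adjacent pairs: A_1A_2 = 40·45·2 = 3600; A_2A_3 = 45·2·45 = 4050; A_3A_4 = 2·45·27 = 2430; A_4A_5 = 45·27·26 = 31590.
Length 3: A_1..A_3: k=1: 0+4050+40·45·45=85050; k=2: 3600+0+40·2·45=7200 → min 7200 | A_2..A_4: k=2: 0+2430+45·2·27=4860; k=3: 4050+0+45·45·27=58725 → min 4860 | A_3..A_5: k=3: 0+31590+2·45·26=33930; k=4: 2430+0+2·27·26=3834 → min 3834.
Length 4: A_1..A_4: k=1: 0+4860+40·45·27=53460; k=2: 3600+2430+40·2·27=8190; k=3: 7200+0+40·45·27=55800 → min 8190 | A_2..A_5: k=2: 0+3834+45·2·26=6174; k=3: 4050+31590+45·45·26=88290; k=4: 4860+0+45·27·26=36450 → min 6174.
Length 5: A_1..A_5: k=1: 0+6174+40·45·26=52974; k=2: 3600+3834+40·2·26=9514; k=3: 7200+31590+40·45·26=85590; k=4: 8190+0+40·27·26=36270 → min 9514.
Optimal order: ((A_1 × A_2) × ((A_3 × A_4) × A_5)) with cost 9514.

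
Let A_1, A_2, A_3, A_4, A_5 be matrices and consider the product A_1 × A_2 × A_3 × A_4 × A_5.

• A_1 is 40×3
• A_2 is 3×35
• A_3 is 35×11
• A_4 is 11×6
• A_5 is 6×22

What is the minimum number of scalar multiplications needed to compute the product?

4389

Adjacent pairs: A_1A_2 = 40·3·35 = 4200; A_2A_3 = 3·35·11 = 1155; A_3A_4 = 35·11·6 = 2310; A_4A_5 = 11·6·22 = 1452.
Length 3: A_1..A_3: k=1: 0+1155+40·3·11=2475; k=2: 4200+0+40·35·11=19600 → min 2475 | A_2..A_4: k=2: 0+2310+3·35·6=2940; k=3: 1155+0+3·11·6=1353 → min 1353 | A_3..A_5: k=3: 0+1452+35·11·22=9922; k=4: 2310+0+35·6·22=6930 → min 6930.
Length 4: A_1..A_4: k=1: 0+1353+40·3·6=2073; k=2: 4200+2310+40·35·6=14910; k=3: 2475+0+40·11·6=5115 → min 2073 | A_2..A_5: k=2: 0+6930+3·35·22=9240; k=3: 1155+1452+3·11·22=3333; k=4: 1353+0+3·6·22=1749 → min 1749.
Length 5: A_1..A_5: k=1: 0+1749+40·3·22=4389; k=2: 4200+6930+40·35·22=41930; k=3: 2475+1452+40·11·22=13607; k=4: 2073+0+40·6·22=7353 → min 4389.
Optimal order: (A_1 × (((A_2 × A_3) × A_4) × A_5)) with cost 4389.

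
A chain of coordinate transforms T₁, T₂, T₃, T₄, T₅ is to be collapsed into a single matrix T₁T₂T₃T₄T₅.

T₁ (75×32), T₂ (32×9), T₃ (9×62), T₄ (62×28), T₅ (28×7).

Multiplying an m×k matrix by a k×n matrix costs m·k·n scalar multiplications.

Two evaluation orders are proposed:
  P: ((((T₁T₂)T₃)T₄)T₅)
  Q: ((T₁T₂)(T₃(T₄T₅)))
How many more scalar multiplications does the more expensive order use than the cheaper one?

165967

Order P = ((((T₁T₂)T₃)T₄)T₅): (T₁T₂): 75×32 by 32×9 → 75×9, cost 75·32·9 = 21600; ((T₁T₂)T₃): 75×9 by 9×62 → 75×62, cost 75·9·62 = 41850; cumulative 63450; (((T₁T₂)T₃)T₄): 75×62 by 62×28 → 75×28, cost 75·62·28 = 130200; cumulative 193650; ((((T₁T₂)T₃)T₄)T₅): 75×28 by 28×7 → 75×7, cost 75·28·7 = 14700; cumulative 208350. Total 208350.
Order Q = ((T₁T₂)(T₃(T₄T₅))): (T₁T₂): 75×32 by 32×9 → 75×9, cost 75·32·9 = 21600; (T₄T₅): 62×28 by 28×7 → 62×7, cost 62·28·7 = 12152; (T₃(T₄T₅)): 9×62 by 62×7 → 9×7, cost 9·62·7 = 3906; cumulative 16058; ((T₁T₂)(T₃(T₄T₅))): 75×9 by 9×7 → 75×7, cost 75·9·7 = 4725; cumulative 42383. Total 42383.
Difference: |208350 − 42383| = 165967.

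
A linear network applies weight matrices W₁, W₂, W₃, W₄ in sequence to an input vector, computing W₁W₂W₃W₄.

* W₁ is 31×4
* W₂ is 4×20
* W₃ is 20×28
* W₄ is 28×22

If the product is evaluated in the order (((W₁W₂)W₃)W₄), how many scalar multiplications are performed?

38936

(W₁W₂): 31×4 by 4×20 → 31×20, cost 31·4·20 = 2480
((W₁W₂)W₃): 31×20 by 20×28 → 31×28, cost 31·20·28 = 17360; cumulative 19840
(((W₁W₂)W₃)W₄): 31×28 by 28×22 → 31×22, cost 31·28·22 = 19096; cumulative 38936
Total: 38936 scalar multiplications.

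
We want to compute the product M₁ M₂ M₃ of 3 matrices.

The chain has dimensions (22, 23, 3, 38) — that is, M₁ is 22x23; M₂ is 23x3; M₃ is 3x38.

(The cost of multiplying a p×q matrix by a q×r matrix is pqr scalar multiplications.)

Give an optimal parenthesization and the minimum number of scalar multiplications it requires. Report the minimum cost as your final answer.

(M₁ (M₂ M₃)): cost 21850.
((M₁ M₂) M₃): cost 4026.
Optimal: ((M₁ M₂) M₃) with cost 4026.

4026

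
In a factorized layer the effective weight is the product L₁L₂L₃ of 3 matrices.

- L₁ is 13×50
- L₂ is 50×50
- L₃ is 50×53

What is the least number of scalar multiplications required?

66950

Order (L₁(L₂L₃)): (L₂L₃): 50×50 by 50×53 → 50×53, cost 50·50·53 = 132500; (L₁(L₂L₃)): 13×50 by 50×53 → 13×53, cost 13·50·53 = 34450; cumulative 166950. Total 166950.
Order ((L₁L₂)L₃): (L₁L₂): 13×50 by 50×50 → 13×50, cost 13·50·50 = 32500; ((L₁L₂)L₃): 13×50 by 50×53 → 13×53, cost 13·50·53 = 34450; cumulative 66950. Total 66950.
Minimum: 66950.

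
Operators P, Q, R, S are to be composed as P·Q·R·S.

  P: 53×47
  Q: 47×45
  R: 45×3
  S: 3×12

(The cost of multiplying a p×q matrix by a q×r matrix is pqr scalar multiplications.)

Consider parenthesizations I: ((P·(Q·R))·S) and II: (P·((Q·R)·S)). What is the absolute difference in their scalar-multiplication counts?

Order I = ((P·(Q·R))·S): (Q·R): 47×45 by 45×3 → 47×3, cost 47·45·3 = 6345; (P·(Q·R)): 53×47 by 47×3 → 53×3, cost 53·47·3 = 7473; cumulative 13818; ((P·(Q·R))·S): 53×3 by 3×12 → 53×12, cost 53·3·12 = 1908; cumulative 15726. Total 15726.
Order II = (P·((Q·R)·S)): (Q·R): 47×45 by 45×3 → 47×3, cost 47·45·3 = 6345; ((Q·R)·S): 47×3 by 3×12 → 47×12, cost 47·3·12 = 1692; cumulative 8037; (P·((Q·R)·S)): 53×47 by 47×12 → 53×12, cost 53·47·12 = 29892; cumulative 37929. Total 37929.
Difference: |15726 − 37929| = 22203.

22203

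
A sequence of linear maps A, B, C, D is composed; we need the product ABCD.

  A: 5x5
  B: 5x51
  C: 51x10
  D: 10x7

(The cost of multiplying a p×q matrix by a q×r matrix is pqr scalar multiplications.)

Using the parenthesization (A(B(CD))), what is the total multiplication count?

5530

(CD): 51×10 by 10×7 → 51×7, cost 51·10·7 = 3570
(B(CD)): 5×51 by 51×7 → 5×7, cost 5·51·7 = 1785; cumulative 5355
(A(B(CD))): 5×5 by 5×7 → 5×7, cost 5·5·7 = 175; cumulative 5530
Total: 5530 scalar multiplications.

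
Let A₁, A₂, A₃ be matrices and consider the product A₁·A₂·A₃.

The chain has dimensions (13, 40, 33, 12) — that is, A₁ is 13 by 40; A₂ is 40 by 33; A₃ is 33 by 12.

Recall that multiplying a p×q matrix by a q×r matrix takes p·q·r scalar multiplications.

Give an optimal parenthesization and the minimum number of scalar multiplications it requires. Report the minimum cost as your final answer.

(A₁·(A₂·A₃)): cost 22080.
((A₁·A₂)·A₃): cost 22308.
Optimal: (A₁·(A₂·A₃)) with cost 22080.

22080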